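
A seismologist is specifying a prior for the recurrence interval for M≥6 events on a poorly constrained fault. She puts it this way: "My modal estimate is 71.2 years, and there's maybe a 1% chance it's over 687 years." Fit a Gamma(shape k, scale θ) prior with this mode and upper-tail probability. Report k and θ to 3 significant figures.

k ≈ 1.61, θ ≈ 117

Gamma(k,θ) with k>1 has mode (k−1)θ, so θ = 71.2/(k−1).
Need P(X < 687) = 0.99 with θ tied to k this way. Start at k = 2, θ = 71.2: P(X<687) ≈ 0.999.
Too high — lower k to spread out. Iterating converges to k ≈ 1.61.
Then θ = 71.2/(1.61−1) ≈ 117.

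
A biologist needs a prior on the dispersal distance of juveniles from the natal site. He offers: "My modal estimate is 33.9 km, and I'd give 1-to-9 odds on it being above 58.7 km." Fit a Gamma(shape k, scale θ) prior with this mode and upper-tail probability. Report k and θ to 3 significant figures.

Gamma(k,θ) with k>1 has mode (k−1)θ, so θ = 33.9/(k−1).
Need P(X < 58.7) = 0.9 with θ tied to k this way. Start at k = 2, θ = 33.9: P(X<58.7) ≈ 0.516.
Too low — raise k to concentrate. Iterating converges to k ≈ 7.29.
Then θ = 33.9/(7.29−1) ≈ 5.39.

k ≈ 7.29, θ ≈ 5.39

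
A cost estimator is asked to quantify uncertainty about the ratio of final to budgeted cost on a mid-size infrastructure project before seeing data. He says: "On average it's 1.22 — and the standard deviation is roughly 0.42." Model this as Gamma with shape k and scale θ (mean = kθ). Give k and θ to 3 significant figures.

k ≈ 8.44, θ ≈ 0.145

For Gamma(k, scale θ): mean = kθ, variance = kθ², so CV = 1/√k.
CV = SD/mean = 0.42/1.22 = 0.3443, hence k = 1/CV² = 8.44.
Then θ = mean/k = 1.22/8.44 = 0.145.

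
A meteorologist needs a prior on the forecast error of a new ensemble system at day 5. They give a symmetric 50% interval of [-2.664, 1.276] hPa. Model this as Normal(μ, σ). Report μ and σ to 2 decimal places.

μ = -0.69, σ = 2.92

A symmetric 50% interval runs μ ± z·σ with z = 0.6745.
Half-width = 1.97, so σ = 1.97/0.6745 = 2.92.
μ is the interval midpoint, -0.69.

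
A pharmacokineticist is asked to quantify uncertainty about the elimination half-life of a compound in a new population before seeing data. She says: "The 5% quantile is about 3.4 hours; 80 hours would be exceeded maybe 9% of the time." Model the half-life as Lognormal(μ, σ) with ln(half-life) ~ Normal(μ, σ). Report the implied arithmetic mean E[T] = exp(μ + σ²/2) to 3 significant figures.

E[T] ≈ 33.9 hours

If T ~ Lognormal(μ,σ) then ln T ~ Normal(μ,σ), so the p-quantile of ln T is μ + z_p·σ.
ln(3.4) = 1.224 and ln(80) = 4.382; z_{0.05} = -1.645, z_{0.91} = 1.341.
σ = (4.382 − 1.224)/(1.341 − (-1.645)) = 1.058.
μ = 1.224 − (-1.645)·1.058 = 2.964.
E[T] = exp(μ + σ²/2) = exp(2.964 + 0.5595) = 33.9 hours.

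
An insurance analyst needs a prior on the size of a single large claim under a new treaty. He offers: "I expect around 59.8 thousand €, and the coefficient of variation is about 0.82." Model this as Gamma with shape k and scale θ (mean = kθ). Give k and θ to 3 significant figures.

For Gamma(k, scale θ): mean = kθ, variance = kθ², so CV = 1/√k.
CV = 0.82, hence k = 1/CV² = 1.49.
Then θ = mean/k = 59.8/1.49 = 40.2.

k ≈ 1.49, θ ≈ 40.2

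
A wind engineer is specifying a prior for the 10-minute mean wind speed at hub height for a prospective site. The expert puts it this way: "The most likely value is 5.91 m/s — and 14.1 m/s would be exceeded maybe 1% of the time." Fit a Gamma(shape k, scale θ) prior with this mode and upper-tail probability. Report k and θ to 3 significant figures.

Gamma(k,θ) with k>1 has mode (k−1)θ, so θ = 5.91/(k−1).
Need P(X < 14.1) = 0.99 with θ tied to k this way. Start at k = 2, θ = 5.91: P(X<14.1) ≈ 0.688.
Too low — raise k to concentrate. Iterating converges to k ≈ 7.27.
Then θ = 5.91/(7.27−1) ≈ 0.942.

k ≈ 7.27, θ ≈ 0.942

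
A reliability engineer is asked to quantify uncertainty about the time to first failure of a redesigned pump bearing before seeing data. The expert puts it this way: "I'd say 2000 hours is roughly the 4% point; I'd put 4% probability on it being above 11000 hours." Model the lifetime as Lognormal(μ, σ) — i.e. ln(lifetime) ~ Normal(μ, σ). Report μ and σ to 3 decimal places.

If T ~ Lognormal(μ,σ) then ln T ~ Normal(μ,σ), so the p-quantile of ln T is μ + z_p·σ.
ln(2000) = 7.601 and ln(11000) = 9.306; z_{0.04} = -1.751, z_{0.96} = 1.751.
σ = (9.306 − 7.601)/(1.751 − (-1.751)) = 0.487.
μ = 7.601 − (-1.751)·0.487 = 8.453.

μ ≈ 8.453, σ ≈ 0.487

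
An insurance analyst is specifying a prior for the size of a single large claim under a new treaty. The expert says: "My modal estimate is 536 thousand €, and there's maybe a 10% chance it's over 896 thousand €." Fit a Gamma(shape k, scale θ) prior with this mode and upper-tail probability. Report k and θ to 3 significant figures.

k ≈ 8.16, θ ≈ 74.9

Gamma(k,θ) with k>1 has mode (k−1)θ, so θ = 536/(k−1).
Need P(X < 896) = 0.9 with θ tied to k this way. Start at k = 2, θ = 536: P(X<896) ≈ 0.498.
Too low — raise k to concentrate. Iterating converges to k ≈ 8.16.
Then θ = 536/(8.16−1) ≈ 74.9.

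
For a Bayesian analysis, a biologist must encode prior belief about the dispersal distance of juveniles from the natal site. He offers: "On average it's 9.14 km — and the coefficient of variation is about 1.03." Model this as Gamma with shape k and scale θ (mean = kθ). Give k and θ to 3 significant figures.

For Gamma(k, scale θ): mean = kθ, variance = kθ², so CV = 1/√k.
CV = 1.03, hence k = 1/CV² = 0.943.
Then θ = mean/k = 9.14/0.943 = 9.7.

k ≈ 0.943, θ ≈ 9.7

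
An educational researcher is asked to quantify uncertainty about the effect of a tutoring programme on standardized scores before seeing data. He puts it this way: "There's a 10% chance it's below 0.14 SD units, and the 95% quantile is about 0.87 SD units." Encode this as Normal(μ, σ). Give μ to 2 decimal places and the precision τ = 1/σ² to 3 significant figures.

μ = 0.46, τ = 16.1

The p-quantile of Normal(μ,σ) is μ + z_p·σ, with z_{0.1} = -1.282 and z_{0.95} = 1.645.
Eliminate σ: μ = (z₂·x₁ − z₁·x₂)/(z₂ − z₁) = (1.645·0.14 − (-1.282)·0.87)/2.926 = 0.46.
Then σ = (x₂ − x₁)/(z₂ − z₁) = (0.87 − 0.14)/2.926 = 0.25.
Precision τ = 1/σ² = 1/0.2495² = 16.1.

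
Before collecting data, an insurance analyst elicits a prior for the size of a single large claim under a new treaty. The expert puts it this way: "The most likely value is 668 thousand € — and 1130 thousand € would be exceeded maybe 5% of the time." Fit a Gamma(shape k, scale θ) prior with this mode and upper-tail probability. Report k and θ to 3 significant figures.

k ≈ 11.1, θ ≈ 66.1

Gamma(k,θ) with k>1 has mode (k−1)θ, so θ = 668/(k−1).
Need P(X < 1130) = 0.95 with θ tied to k this way. Start at k = 2, θ = 668: P(X<1130) ≈ 0.504.
Too low — raise k to concentrate. Iterating converges to k ≈ 11.1.
Then θ = 668/(11.1−1) ≈ 66.1.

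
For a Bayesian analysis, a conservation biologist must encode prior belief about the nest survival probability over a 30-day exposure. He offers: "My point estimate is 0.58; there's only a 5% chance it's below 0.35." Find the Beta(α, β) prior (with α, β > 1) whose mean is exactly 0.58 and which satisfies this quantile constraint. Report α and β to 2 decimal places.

With mean 0.58 fixed, write α = 0.58s, β = 0.42s where s = α+β.
Need P(θ < 0.35) = 0.05 under Beta(0.58s, 0.42s). Normal approximation: (q−m)/√(m(1−m)/s) ≈ z_{0.05} = -1.64, so s ≈ 0.58·0.42·(-1.64)²/(0.35−0.58)² = 12.5.
At s = 12.5: P(θ<0.35) ≈ 0.049. Adjusting to match 0.05 gives s ≈ 12.38.
So α = 0.58·12.38 ≈ 7.18, β = 0.42·12.38 ≈ 5.20.

α ≈ 7.18, β ≈ 5.20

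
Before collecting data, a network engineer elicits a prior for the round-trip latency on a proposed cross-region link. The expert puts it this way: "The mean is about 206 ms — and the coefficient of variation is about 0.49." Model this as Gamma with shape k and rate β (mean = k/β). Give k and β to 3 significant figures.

k ≈ 4.16, β ≈ 0.0202

For Gamma(k, rate β): mean = k/β, variance = k/β², so CV = 1/√k.
CV = 0.49, hence k = 1/CV² = 4.16.
Then β = k/mean = 4.16/206 = 0.0202.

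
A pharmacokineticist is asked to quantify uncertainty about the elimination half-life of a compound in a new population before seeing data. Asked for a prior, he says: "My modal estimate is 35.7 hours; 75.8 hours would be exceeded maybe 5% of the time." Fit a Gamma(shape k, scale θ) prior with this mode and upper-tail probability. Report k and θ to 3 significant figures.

Gamma(k,θ) with k>1 has mode (k−1)θ, so θ = 35.7/(k−1).
Need P(X < 75.8) = 0.95 with θ tied to k this way. Start at k = 2, θ = 35.7: P(X<75.8) ≈ 0.626.
Too low — raise k to concentrate. Iterating converges to k ≈ 5.87.
Then θ = 35.7/(5.87−1) ≈ 7.33.

k ≈ 5.87, θ ≈ 7.33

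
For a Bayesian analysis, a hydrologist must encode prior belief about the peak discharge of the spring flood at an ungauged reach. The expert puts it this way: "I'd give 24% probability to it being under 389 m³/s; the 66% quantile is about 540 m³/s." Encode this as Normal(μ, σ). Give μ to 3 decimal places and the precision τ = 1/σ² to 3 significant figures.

For Normal(μ,σ), the p-quantile is μ + z_p·σ. Here z_{0.24} = -0.7063, z_{0.66} = 0.4125.
So 389 = μ − 0.7063σ and 540 = μ + 0.4125σ.
Subtracting: σ = (540 − 389)/(0.4125 − (-0.7063)) = 134.970.
Then μ = 389 − (-0.7063)·134.970 = 484.330.
Precision τ = 1/σ² = 1/135² = 5.49e-05.

μ = 484.330, τ = 5.49e-05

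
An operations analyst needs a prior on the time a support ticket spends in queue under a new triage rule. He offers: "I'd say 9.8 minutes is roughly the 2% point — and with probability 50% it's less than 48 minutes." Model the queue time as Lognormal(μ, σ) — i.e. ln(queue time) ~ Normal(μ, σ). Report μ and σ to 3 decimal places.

μ ≈ 3.871, σ ≈ 0.774

If T ~ Lognormal(μ,σ) then ln T ~ Normal(μ,σ), so the p-quantile of ln T is μ + z_p·σ.
ln(9.8) = 2.282 and ln(48) = 3.871; z_{0.02} = -2.054, z_{0.5} = 0.
σ = (3.871 − 2.282)/(0 − (-2.054)) = 0.774.
μ = 2.282 − (-2.054)·0.774 = 3.871.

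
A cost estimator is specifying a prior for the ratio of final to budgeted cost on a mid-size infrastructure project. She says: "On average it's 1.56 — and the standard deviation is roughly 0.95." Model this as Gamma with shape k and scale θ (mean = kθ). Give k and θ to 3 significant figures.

k ≈ 2.7, θ ≈ 0.579

For Gamma(k, scale θ): mean = kθ, variance = kθ², so CV = 1/√k.
CV = SD/mean = 0.95/1.56 = 0.609, hence k = 1/CV² = 2.7.
Then θ = mean/k = 1.56/2.7 = 0.579.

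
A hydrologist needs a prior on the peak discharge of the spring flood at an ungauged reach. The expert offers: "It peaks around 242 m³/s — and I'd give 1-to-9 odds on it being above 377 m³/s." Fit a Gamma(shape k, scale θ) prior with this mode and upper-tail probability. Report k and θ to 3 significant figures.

Gamma(k,θ) with k>1 has mode (k−1)θ, so θ = 242/(k−1).
Need P(X < 377) = 0.9 with θ tied to k this way. Start at k = 2, θ = 242: P(X<377) ≈ 0.461.
Too low — raise k to concentrate. Iterating converges to k ≈ 10.5.
Then θ = 242/(10.5−1) ≈ 25.4.

k ≈ 10.5, θ ≈ 25.4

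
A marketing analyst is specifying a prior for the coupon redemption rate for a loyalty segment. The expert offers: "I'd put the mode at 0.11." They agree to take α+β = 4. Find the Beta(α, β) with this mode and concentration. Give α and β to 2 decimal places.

For α,β > 1 the Beta mode is (α−1)/(α+β−2). With α+β = 4, the mode is (α−1)/2.
Set (α−1)/2 = 0.11 → α = 1 + 0.11·2 = 1.22.
β = 4 − α = 2.78.

α = 1.22, β = 2.78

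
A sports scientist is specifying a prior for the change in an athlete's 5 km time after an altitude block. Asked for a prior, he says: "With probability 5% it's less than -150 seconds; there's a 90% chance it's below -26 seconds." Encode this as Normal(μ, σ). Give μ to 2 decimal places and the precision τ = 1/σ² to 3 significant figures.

For Normal(μ,σ), the p-quantile is μ + z_p·σ. Here z_{0.05} = -1.645, z_{0.9} = 1.282.
So -150 = μ − 1.645σ and -26 = μ + 1.282σ.
Subtracting: σ = (-26 − -150)/(1.282 − (-1.645)) = 42.37.
Then μ = -150 − (-1.645)·42.37 = -80.30.
Precision τ = 1/σ² = 1/42.37² = 0.000557.

μ = -80.30, τ = 0.000557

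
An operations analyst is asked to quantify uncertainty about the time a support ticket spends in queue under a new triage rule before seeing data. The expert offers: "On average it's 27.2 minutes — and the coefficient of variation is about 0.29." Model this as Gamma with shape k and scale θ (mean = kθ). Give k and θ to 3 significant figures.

k ≈ 11.9, θ ≈ 2.29

For Gamma(k, scale θ): mean = kθ, variance = kθ², so CV = 1/√k.
CV = 0.29, hence k = 1/CV² = 11.9.
Then θ = mean/k = 27.2/11.9 = 2.29.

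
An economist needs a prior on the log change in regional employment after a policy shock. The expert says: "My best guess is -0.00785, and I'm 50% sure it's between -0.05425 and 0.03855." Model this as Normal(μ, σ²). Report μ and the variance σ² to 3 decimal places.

A symmetric 50% interval runs μ ± z·σ with z = 0.6745.
Half-width = 0.0464, so σ = 0.0464/0.6745 = 0.0688 and σ² = 0.005.
μ is the stated best guess, -0.008.

μ = -0.008, σ² = 0.005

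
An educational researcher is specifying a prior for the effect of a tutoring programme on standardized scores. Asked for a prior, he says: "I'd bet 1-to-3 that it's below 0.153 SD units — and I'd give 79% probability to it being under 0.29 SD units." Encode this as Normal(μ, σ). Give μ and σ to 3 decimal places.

μ = 0.215, σ = 0.093

For Normal(μ,σ), the p-quantile is μ + z_p·σ. Here z_{0.25} = -0.6745, z_{0.79} = 0.8064.
So 0.153 = μ − 0.6745σ and 0.29 = μ + 0.8064σ.
Subtracting: σ = (0.29 − 0.153)/(0.8064 − (-0.6745)) = 0.093.
Then μ = 0.153 − (-0.6745)·0.093 = 0.215.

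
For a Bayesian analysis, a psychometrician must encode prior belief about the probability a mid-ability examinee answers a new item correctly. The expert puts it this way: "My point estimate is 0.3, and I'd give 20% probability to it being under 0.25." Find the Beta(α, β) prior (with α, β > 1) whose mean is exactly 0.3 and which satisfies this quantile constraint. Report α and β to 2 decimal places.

α ≈ 18.27, β ≈ 42.62

With mean 0.3 fixed, write α = 0.3s, β = 0.7s where s = α+β.
Need P(θ < 0.25) = 0.2 under Beta(0.3s, 0.7s). Normal approximation: (q−m)/√(m(1−m)/s) ≈ z_{0.2} = -0.842, so s ≈ 0.3·0.7·(-0.842)²/(0.25−0.3)² = 59.5.
At s = 59.5: P(θ<0.25) ≈ 0.203. Adjusting to match 0.2 gives s ≈ 60.89.
So α = 0.3·60.89 ≈ 18.27, β = 0.7·60.89 ≈ 42.62.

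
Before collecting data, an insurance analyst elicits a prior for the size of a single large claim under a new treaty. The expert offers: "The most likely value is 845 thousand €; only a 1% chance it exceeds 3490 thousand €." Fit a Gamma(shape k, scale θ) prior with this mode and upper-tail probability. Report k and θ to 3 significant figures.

k ≈ 3.06, θ ≈ 410

Gamma(k,θ) with k>1 has mode (k−1)θ, so θ = 845/(k−1).
Need P(X < 3490) = 0.99 with θ tied to k this way. Start at k = 2, θ = 845: P(X<3490) ≈ 0.918.
Too low — raise k to concentrate. Iterating converges to k ≈ 3.06.
Then θ = 845/(3.06−1) ≈ 410.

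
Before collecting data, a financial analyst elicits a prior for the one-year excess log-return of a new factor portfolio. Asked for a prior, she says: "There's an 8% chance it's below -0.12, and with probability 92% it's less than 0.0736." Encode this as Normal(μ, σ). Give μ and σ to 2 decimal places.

μ = -0.02, σ = 0.07

For Normal(μ,σ), the p-quantile is μ + z_p·σ. Here z_{0.08} = -1.405, z_{0.92} = 1.405.
So -0.12 = μ − 1.405σ and 0.0736 = μ + 1.405σ.
Subtracting: σ = (0.0736 − -0.12)/(1.405 − (-1.405)) = 0.07.
Then μ = -0.12 − (-1.405)·0.07 = -0.02.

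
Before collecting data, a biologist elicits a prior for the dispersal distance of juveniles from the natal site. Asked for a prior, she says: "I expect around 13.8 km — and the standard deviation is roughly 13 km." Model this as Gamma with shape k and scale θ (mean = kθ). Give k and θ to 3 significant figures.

For Gamma(k, scale θ): mean = kθ, variance = kθ², so CV = 1/√k.
CV = SD/mean = 13/13.8 = 0.942, hence k = 1/CV² = 1.13.
Then θ = mean/k = 13.8/1.13 = 12.2.

k ≈ 1.13, θ ≈ 12.2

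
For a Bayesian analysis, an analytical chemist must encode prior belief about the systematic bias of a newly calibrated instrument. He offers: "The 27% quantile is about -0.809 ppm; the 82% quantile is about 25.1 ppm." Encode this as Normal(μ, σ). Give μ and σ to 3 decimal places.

μ = 9.581, σ = 16.954

The p-quantile of Normal(μ,σ) is μ + z_p·σ, with z_{0.27} = -0.6128 and z_{0.82} = 0.9154.
Eliminate σ: μ = (z₂·x₁ − z₁·x₂)/(z₂ − z₁) = (0.9154·-0.809 − (-0.6128)·25.1)/1.528 = 9.581.
Then σ = (x₂ − x₁)/(z₂ − z₁) = (25.1 − -0.809)/1.528 = 16.954.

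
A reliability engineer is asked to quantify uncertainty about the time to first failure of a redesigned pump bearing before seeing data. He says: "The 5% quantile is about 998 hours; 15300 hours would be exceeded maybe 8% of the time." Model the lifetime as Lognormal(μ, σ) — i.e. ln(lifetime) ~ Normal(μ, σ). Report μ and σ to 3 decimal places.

If T ~ Lognormal(μ,σ) then ln T ~ Normal(μ,σ), so the p-quantile of ln T is μ + z_p·σ.
ln(998) = 6.906 and ln(15300) = 9.636; z_{0.05} = -1.645, z_{0.92} = 1.405.
σ = (9.636 − 6.906)/(1.405 − (-1.645)) = 0.895.
μ = 6.906 − (-1.645)·0.895 = 8.378.

μ ≈ 8.378, σ ≈ 0.895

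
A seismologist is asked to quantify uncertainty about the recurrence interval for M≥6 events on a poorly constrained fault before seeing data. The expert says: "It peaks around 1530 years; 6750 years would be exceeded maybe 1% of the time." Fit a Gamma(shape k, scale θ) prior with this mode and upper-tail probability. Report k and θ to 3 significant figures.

k ≈ 2.85, θ ≈ 829

Gamma(k,θ) with k>1 has mode (k−1)θ, so θ = 1530/(k−1).
Need P(X < 6750) = 0.99 with θ tied to k this way. Start at k = 2, θ = 1530: P(X<6750) ≈ 0.934.
Too low — raise k to concentrate. Iterating converges to k ≈ 2.85.
Then θ = 1530/(2.85−1) ≈ 829.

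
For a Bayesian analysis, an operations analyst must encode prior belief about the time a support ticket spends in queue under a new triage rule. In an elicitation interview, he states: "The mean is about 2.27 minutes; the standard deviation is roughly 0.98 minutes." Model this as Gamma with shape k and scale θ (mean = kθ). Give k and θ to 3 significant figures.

k ≈ 5.37, θ ≈ 0.423

For Gamma(k, scale θ): mean = kθ, variance = kθ², so CV = 1/√k.
CV = SD/mean = 0.98/2.27 = 0.4317, hence k = 1/CV² = 5.37.
Then θ = mean/k = 2.27/5.37 = 0.423.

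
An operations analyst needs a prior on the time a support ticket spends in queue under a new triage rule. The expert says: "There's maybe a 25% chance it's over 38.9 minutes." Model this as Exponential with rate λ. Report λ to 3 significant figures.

P(T > 38.9) = e^(−λ·38.9) = 0.25, so λ = −ln(0.25)/38.9 = 0.0356.

λ ≈ 0.0356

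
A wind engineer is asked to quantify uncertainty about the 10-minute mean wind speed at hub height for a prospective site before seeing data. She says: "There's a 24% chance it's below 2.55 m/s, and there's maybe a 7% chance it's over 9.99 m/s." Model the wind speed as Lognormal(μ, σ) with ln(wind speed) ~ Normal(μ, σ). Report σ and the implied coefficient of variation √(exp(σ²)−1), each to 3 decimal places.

σ ≈ 0.626, CV ≈ 0.692

If T ~ Lognormal(μ,σ) then ln T ~ Normal(μ,σ), so the p-quantile of ln T is μ + z_p·σ.
ln(2.55) = 0.9361 and ln(9.99) = 2.302; z_{0.24} = -0.7063, z_{0.93} = 1.476.
σ = (2.302 − 0.9361)/(1.476 − (-0.7063)) = 0.626.
μ = 0.9361 − (-0.7063)·0.626 = 1.378.
CV = √(exp(σ²)−1) = √(exp(0.3916)−1) = 0.692.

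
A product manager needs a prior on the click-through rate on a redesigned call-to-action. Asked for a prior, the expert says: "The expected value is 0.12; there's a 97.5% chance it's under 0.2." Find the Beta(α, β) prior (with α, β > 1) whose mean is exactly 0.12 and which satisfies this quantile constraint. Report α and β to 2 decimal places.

α ≈ 9.41, β ≈ 68.99

With mean 0.12 fixed, write α = 0.12s, β = 0.88s where s = α+β.
Need P(θ < 0.2) = 0.975 under Beta(0.12s, 0.88s). Normal approximation: (q−m)/√(m(1−m)/s) ≈ z_{0.975} = 1.96, so s ≈ 0.12·0.88·(1.96)²/(0.2−0.12)² = 63.4.
At s = 63.4: P(θ<0.2) ≈ 0.962. Adjusting to match 0.975 gives s ≈ 78.40.
So α = 0.12·78.40 ≈ 9.41, β = 0.88·78.40 ≈ 68.99.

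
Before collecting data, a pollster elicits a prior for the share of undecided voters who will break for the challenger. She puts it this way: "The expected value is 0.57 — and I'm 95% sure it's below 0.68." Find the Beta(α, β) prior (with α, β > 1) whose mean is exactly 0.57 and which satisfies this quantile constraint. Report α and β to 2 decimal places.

α ≈ 29.88, β ≈ 22.54

With mean 0.57 fixed, write α = 0.57s, β = 0.43s where s = α+β.
Need P(θ < 0.68) = 0.95 under Beta(0.57s, 0.43s). Normal approximation: (q−m)/√(m(1−m)/s) ≈ z_{0.95} = 1.64, so s ≈ 0.57·0.43·(1.64)²/(0.68−0.57)² = 54.8.
At s = 54.8: P(θ<0.68) ≈ 0.954. Adjusting to match 0.95 gives s ≈ 52.42.
So α = 0.57·52.42 ≈ 29.88, β = 0.43·52.42 ≈ 22.54.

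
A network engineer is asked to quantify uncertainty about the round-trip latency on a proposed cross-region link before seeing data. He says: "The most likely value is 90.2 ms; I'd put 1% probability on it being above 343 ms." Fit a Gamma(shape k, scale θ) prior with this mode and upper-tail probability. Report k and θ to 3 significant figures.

Gamma(k,θ) with k>1 has mode (k−1)θ, so θ = 90.2/(k−1).
Need P(X < 343) = 0.99 with θ tied to k this way. Start at k = 2, θ = 90.2: P(X<343) ≈ 0.893.
Too low — raise k to concentrate. Iterating converges to k ≈ 3.38.
Then θ = 90.2/(3.38−1) ≈ 38.

k ≈ 3.38, θ ≈ 38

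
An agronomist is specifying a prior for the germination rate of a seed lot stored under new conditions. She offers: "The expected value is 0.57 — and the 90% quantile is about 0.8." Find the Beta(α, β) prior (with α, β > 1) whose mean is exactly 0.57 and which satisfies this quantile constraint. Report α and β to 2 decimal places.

With mean 0.57 fixed, write α = 0.57s, β = 0.43s where s = α+β.
Need P(θ < 0.8) = 0.9 under Beta(0.57s, 0.43s). Normal approximation: (q−m)/√(m(1−m)/s) ≈ z_{0.9} = 1.28, so s ≈ 0.57·0.43·(1.28)²/(0.8−0.57)² = 7.6.
At s = 7.6: P(θ<0.8) ≈ 0.913. Adjusting to match 0.9 gives s ≈ 6.86.
So α = 0.57·6.86 ≈ 3.91, β = 0.43·6.86 ≈ 2.95.

α ≈ 3.91, β ≈ 2.95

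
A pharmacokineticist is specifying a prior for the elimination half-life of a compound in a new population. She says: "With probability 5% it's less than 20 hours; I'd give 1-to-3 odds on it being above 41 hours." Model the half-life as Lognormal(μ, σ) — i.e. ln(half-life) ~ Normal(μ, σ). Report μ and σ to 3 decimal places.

μ ≈ 3.505, σ ≈ 0.310

If T ~ Lognormal(μ,σ) then ln T ~ Normal(μ,σ), so the p-quantile of ln T is μ + z_p·σ.
ln(20) = 2.996 and ln(41) = 3.714; z_{0.05} = -1.645, z_{0.75} = 0.6745.
σ = (3.714 − 2.996)/(0.6745 − (-1.645)) = 0.310.
μ = 2.996 − (-1.645)·0.310 = 3.505.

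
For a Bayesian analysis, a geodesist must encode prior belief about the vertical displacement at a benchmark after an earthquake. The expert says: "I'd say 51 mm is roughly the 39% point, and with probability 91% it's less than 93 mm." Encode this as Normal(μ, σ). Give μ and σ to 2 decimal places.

μ = 58.24, σ = 25.92

For Normal(μ,σ), the p-quantile is μ + z_p·σ. Here z_{0.39} = -0.2793, z_{0.91} = 1.341.
So 51 = μ − 0.2793σ and 93 = μ + 1.341σ.
Subtracting: σ = (93 − 51)/(1.341 − (-0.2793)) = 25.92.
Then μ = 51 − (-0.2793)·25.92 = 58.24.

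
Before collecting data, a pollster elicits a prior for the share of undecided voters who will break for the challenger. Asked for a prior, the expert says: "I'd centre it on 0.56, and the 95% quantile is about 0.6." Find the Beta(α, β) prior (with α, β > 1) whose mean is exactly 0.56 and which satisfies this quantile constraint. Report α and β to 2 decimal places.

With mean 0.56 fixed, write α = 0.56s, β = 0.44s where s = α+β.
Need P(θ < 0.6) = 0.95 under Beta(0.56s, 0.44s). Normal approximation: (q−m)/√(m(1−m)/s) ≈ z_{0.95} = 1.64, so s ≈ 0.56·0.44·(1.64)²/(0.6−0.56)² = 416.7.
At s = 416.7: P(θ<0.6) ≈ 0.951. Adjusting to match 0.95 gives s ≈ 412.36.
So α = 0.56·412.36 ≈ 230.92, β = 0.44·412.36 ≈ 181.44.

α ≈ 230.92, β ≈ 181.44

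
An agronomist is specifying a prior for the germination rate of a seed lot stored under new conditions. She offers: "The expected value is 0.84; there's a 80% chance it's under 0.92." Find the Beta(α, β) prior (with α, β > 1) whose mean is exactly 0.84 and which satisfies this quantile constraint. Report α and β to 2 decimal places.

With mean 0.84 fixed, write α = 0.84s, β = 0.16s where s = α+β.
Need P(θ < 0.92) = 0.8 under Beta(0.84s, 0.16s). Normal approximation: (q−m)/√(m(1−m)/s) ≈ z_{0.8} = 0.842, so s ≈ 0.84·0.16·(0.842)²/(0.92−0.84)² = 14.9.
At s = 14.9: P(θ<0.92) ≈ 0.796. Adjusting to match 0.8 gives s ≈ 15.19.
So α = 0.84·15.19 ≈ 12.76, β = 0.16·15.19 ≈ 2.43.

α ≈ 12.76, β ≈ 2.43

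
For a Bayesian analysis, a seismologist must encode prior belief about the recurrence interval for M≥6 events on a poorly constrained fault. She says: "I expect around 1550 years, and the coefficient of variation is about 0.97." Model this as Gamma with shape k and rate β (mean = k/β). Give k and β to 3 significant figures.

k ≈ 1.06, β ≈ 0.000686

For Gamma(k, rate β): mean = k/β, variance = k/β², so CV = 1/√k.
CV = 0.97, hence k = 1/CV² = 1.06.
Then β = k/mean = 1.06/1550 = 0.000686.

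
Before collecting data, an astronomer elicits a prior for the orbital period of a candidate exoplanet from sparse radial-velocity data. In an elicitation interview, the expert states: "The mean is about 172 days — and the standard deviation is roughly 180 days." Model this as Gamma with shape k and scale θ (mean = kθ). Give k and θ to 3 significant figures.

k ≈ 0.913, θ ≈ 188

For Gamma(k, scale θ): mean = kθ, variance = kθ², so CV = 1/√k.
CV = SD/mean = 180/172 = 1.047, hence k = 1/CV² = 0.913.
Then θ = mean/k = 172/0.913 = 188.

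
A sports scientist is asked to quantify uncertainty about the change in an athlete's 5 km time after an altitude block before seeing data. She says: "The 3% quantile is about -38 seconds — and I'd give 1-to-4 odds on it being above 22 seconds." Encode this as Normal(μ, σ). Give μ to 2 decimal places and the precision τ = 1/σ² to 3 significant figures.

μ = 3.45, τ = 0.00206

The p-quantile of Normal(μ,σ) is μ + z_p·σ, with z_{0.03} = -1.881 and z_{0.8} = 0.8416.
Eliminate σ: μ = (z₂·x₁ − z₁·x₂)/(z₂ − z₁) = (0.8416·-38 − (-1.881)·22)/2.722 = 3.45.
Then σ = (x₂ − x₁)/(z₂ − z₁) = (22 − -38)/2.722 = 22.04.
Precision τ = 1/σ² = 1/22.04² = 0.00206.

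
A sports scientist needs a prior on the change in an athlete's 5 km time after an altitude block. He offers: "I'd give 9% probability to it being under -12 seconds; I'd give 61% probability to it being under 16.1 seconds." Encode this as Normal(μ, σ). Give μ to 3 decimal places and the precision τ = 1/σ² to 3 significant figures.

The p-quantile of Normal(μ,σ) is μ + z_p·σ, with z_{0.09} = -1.341 and z_{0.61} = 0.2793.
Eliminate σ: μ = (z₂·x₁ − z₁·x₂)/(z₂ − z₁) = (0.2793·-12 − (-1.341)·16.1)/1.62 = 11.255.
Then σ = (x₂ − x₁)/(z₂ − z₁) = (16.1 − -12)/1.62 = 17.345.
Precision τ = 1/σ² = 1/17.34² = 0.00332.

μ = 11.255, τ = 0.00332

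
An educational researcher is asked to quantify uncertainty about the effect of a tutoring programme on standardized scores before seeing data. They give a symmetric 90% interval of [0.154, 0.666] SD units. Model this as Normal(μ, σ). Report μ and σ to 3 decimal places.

A symmetric 90% interval runs μ ± z·σ with z = 1.645.
Half-width = 0.256, so σ = 0.256/1.645 = 0.156.
μ is the interval midpoint, 0.410.

μ = 0.410, σ = 0.156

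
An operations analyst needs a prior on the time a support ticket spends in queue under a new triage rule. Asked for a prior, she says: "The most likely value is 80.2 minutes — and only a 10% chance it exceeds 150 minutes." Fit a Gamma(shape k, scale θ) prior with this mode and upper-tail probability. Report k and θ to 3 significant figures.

k ≈ 5.87, θ ≈ 16.5

Gamma(k,θ) with k>1 has mode (k−1)θ, so θ = 80.2/(k−1).
Need P(X < 150) = 0.9 with θ tied to k this way. Start at k = 2, θ = 80.2: P(X<150) ≈ 0.558.
Too low — raise k to concentrate. Iterating converges to k ≈ 5.87.
Then θ = 80.2/(5.87−1) ≈ 16.5.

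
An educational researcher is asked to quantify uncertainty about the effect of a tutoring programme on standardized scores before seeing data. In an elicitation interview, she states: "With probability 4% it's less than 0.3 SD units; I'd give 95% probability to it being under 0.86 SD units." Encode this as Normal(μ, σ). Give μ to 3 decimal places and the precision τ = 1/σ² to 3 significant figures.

μ = 0.589, τ = 36.8

For Normal(μ,σ), the p-quantile is μ + z_p·σ. Here z_{0.04} = -1.751, z_{0.95} = 1.645.
So 0.3 = μ − 1.751σ and 0.86 = μ + 1.645σ.
Subtracting: σ = (0.86 − 0.3)/(1.645 − (-1.751)) = 0.165.
Then μ = 0.3 − (-1.751)·0.165 = 0.589.
Precision τ = 1/σ² = 1/0.1649² = 36.8.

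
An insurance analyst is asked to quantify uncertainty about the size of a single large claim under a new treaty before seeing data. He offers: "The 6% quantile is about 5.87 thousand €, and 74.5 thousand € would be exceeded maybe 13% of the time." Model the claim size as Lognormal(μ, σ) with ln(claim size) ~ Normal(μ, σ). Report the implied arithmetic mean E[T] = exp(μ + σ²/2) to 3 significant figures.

If T ~ Lognormal(μ,σ) then ln T ~ Normal(μ,σ), so the p-quantile of ln T is μ + z_p·σ.
ln(5.87) = 1.77 and ln(74.5) = 4.311; z_{0.06} = -1.555, z_{0.87} = 1.126.
σ = (4.311 − 1.77)/(1.126 − (-1.555)) = 0.948.
μ = 1.77 − (-1.555)·0.948 = 3.243.
E[T] = exp(μ + σ²/2) = exp(3.243 + 0.4491) = 40.1 thousand €.

E[T] ≈ 40.1 thousand €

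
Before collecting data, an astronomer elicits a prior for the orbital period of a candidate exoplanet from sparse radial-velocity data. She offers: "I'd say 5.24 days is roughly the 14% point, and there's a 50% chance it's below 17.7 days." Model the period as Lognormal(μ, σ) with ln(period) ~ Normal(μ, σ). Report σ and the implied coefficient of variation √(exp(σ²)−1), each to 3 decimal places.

σ ≈ 1.127, CV ≈ 1.600

If T ~ Lognormal(μ,σ) then ln T ~ Normal(μ,σ), so the p-quantile of ln T is μ + z_p·σ.
ln(5.24) = 1.656 and ln(17.7) = 2.874; z_{0.14} = -1.08, z_{0.5} = 0.
σ = (2.874 − 1.656)/(0 − (-1.08)) = 1.127.
μ = 1.656 − (-1.08)·1.127 = 2.874.
CV = √(exp(σ²)−1) = √(exp(1.2696)−1) = 1.600.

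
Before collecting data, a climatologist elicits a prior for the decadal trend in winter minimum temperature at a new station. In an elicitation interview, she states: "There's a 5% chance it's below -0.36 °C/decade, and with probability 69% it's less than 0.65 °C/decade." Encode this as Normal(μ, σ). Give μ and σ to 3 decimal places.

μ = 0.416, σ = 0.472

The p-quantile of Normal(μ,σ) is μ + z_p·σ, with z_{0.05} = -1.645 and z_{0.69} = 0.4959.
Eliminate σ: μ = (z₂·x₁ − z₁·x₂)/(z₂ − z₁) = (0.4959·-0.36 − (-1.645)·0.65)/2.141 = 0.416.
Then σ = (x₂ − x₁)/(z₂ − z₁) = (0.65 − -0.36)/2.141 = 0.472.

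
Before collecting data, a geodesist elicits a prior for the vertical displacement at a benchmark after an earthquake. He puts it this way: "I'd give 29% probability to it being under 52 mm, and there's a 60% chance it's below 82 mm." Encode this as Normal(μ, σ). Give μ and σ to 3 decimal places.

μ = 72.579, σ = 37.187

The p-quantile of Normal(μ,σ) is μ + z_p·σ, with z_{0.29} = -0.5534 and z_{0.6} = 0.2533.
Eliminate σ: μ = (z₂·x₁ − z₁·x₂)/(z₂ − z₁) = (0.2533·52 − (-0.5534)·82)/0.8067 = 72.579.
Then σ = (x₂ − x₁)/(z₂ − z₁) = (82 − 52)/0.8067 = 37.187.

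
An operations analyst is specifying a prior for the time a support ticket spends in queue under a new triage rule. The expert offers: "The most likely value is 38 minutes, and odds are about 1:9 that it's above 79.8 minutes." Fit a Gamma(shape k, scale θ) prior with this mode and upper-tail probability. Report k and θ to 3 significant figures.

k ≈ 4.49, θ ≈ 10.9

Gamma(k,θ) with k>1 has mode (k−1)θ, so θ = 38/(k−1).
Need P(X < 79.8) = 0.9 with θ tied to k this way. Start at k = 2, θ = 38: P(X<79.8) ≈ 0.620.
Too low — raise k to concentrate. Iterating converges to k ≈ 4.49.
Then θ = 38/(4.49−1) ≈ 10.9.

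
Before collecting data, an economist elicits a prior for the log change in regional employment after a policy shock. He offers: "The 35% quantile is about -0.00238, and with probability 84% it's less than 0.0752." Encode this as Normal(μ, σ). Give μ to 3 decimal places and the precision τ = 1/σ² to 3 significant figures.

The p-quantile of Normal(μ,σ) is μ + z_p·σ, with z_{0.35} = -0.3853 and z_{0.84} = 0.9945.
Eliminate σ: μ = (z₂·x₁ − z₁·x₂)/(z₂ − z₁) = (0.9945·-0.00238 − (-0.3853)·0.0752)/1.38 = 0.019.
Then σ = (x₂ − x₁)/(z₂ − z₁) = (0.0752 − -0.00238)/1.38 = 0.056.
Precision τ = 1/σ² = 1/0.05623² = 316.

μ = 0.019, τ = 316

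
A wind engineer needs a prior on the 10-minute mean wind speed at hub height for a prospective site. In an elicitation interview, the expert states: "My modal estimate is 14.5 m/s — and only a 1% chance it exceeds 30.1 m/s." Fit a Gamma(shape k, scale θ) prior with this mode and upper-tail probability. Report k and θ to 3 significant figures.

k ≈ 10.1, θ ≈ 1.59

Gamma(k,θ) with k>1 has mode (k−1)θ, so θ = 14.5/(k−1).
Need P(X < 30.1) = 0.99 with θ tied to k this way. Start at k = 2, θ = 14.5: P(X<30.1) ≈ 0.614.
Too low — raise k to concentrate. Iterating converges to k ≈ 10.1.
Then θ = 14.5/(10.1−1) ≈ 1.59.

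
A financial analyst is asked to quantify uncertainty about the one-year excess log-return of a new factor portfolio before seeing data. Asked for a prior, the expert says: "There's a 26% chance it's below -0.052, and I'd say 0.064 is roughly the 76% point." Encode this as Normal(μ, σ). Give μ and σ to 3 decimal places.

The p-quantile of Normal(μ,σ) is μ + z_p·σ, with z_{0.26} = -0.6433 and z_{0.76} = 0.7063.
Eliminate σ: μ = (z₂·x₁ − z₁·x₂)/(z₂ − z₁) = (0.7063·-0.052 − (-0.6433)·0.064)/1.35 = 0.003.
Then σ = (x₂ − x₁)/(z₂ − z₁) = (0.064 − -0.052)/1.35 = 0.086.

μ = 0.003, σ = 0.086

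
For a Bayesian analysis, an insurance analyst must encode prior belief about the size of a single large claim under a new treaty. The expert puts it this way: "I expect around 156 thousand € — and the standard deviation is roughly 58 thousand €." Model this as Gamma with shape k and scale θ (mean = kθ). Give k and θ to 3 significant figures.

k ≈ 7.23, θ ≈ 21.6

For Gamma(k, scale θ): mean = kθ, variance = kθ², so CV = 1/√k.
CV = SD/mean = 58/156 = 0.3718, hence k = 1/CV² = 7.23.
Then θ = mean/k = 156/7.23 = 21.6.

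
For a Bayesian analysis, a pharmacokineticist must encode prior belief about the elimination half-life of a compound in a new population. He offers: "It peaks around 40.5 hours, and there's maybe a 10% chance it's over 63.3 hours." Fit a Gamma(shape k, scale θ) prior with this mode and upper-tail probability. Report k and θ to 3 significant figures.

Gamma(k,θ) with k>1 has mode (k−1)θ, so θ = 40.5/(k−1).
Need P(X < 63.3) = 0.9 with θ tied to k this way. Start at k = 2, θ = 40.5: P(X<63.3) ≈ 0.463.
Too low — raise k to concentrate. Iterating converges to k ≈ 10.4.
Then θ = 40.5/(10.4−1) ≈ 4.31.

k ≈ 10.4, θ ≈ 4.31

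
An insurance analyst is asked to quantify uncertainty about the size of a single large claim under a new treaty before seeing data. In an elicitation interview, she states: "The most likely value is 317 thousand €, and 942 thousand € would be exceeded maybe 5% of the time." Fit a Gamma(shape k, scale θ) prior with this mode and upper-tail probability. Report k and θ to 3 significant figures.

k ≈ 3.24, θ ≈ 142

Gamma(k,θ) with k>1 has mode (k−1)θ, so θ = 317/(k−1).
Need P(X < 942) = 0.95 with θ tied to k this way. Start at k = 2, θ = 317: P(X<942) ≈ 0.797.
Too low — raise k to concentrate. Iterating converges to k ≈ 3.24.
Then θ = 317/(3.24−1) ≈ 142.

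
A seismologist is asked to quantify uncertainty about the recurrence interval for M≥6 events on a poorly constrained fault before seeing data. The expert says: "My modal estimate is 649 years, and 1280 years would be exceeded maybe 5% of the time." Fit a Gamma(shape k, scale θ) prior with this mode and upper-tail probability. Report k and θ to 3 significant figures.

Gamma(k,θ) with k>1 has mode (k−1)θ, so θ = 649/(k−1).
Need P(X < 1280) = 0.95 with θ tied to k this way. Start at k = 2, θ = 649: P(X<1280) ≈ 0.586.
Too low — raise k to concentrate. Iterating converges to k ≈ 7.01.
Then θ = 649/(7.01−1) ≈ 108.

k ≈ 7.01, θ ≈ 108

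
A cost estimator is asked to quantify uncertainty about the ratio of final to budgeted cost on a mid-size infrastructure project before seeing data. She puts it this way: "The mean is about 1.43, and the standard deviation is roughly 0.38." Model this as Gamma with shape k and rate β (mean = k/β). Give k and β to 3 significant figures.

k ≈ 14.2, β ≈ 9.9

For Gamma(k, rate β): mean = k/β, variance = k/β², so CV = 1/√k.
CV = SD/mean = 0.38/1.43 = 0.2657, hence k = 1/CV² = 14.2.
Then β = k/mean = 14.2/1.43 = 9.9.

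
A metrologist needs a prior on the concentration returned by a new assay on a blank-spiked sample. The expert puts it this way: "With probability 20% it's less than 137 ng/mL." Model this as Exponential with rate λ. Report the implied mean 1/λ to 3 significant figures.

mean ≈ 614 ng/mL

P(T < 137.0) = 1 − e^(−λ·137.0) = 0.2, so λ = −ln(1−0.2)/137.0 = −ln(0.8)/137.0 = 0.00163.
Mean = 1/λ = 614 ng/mL.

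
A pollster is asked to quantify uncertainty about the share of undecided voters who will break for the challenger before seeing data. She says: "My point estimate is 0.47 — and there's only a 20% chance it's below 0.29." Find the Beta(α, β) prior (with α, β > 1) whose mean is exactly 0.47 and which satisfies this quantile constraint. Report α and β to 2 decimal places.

α ≈ 2.63, β ≈ 2.96

With mean 0.47 fixed, write α = 0.47s, β = 0.53s where s = α+β.
Need P(θ < 0.29) = 0.2 under Beta(0.47s, 0.53s). Normal approximation: (q−m)/√(m(1−m)/s) ≈ z_{0.2} = -0.842, so s ≈ 0.47·0.53·(-0.842)²/(0.29−0.47)² = 5.4.
At s = 5.4: P(θ<0.29) ≈ 0.204. Adjusting to match 0.2 gives s ≈ 5.59.
So α = 0.47·5.59 ≈ 2.63, β = 0.53·5.59 ≈ 2.96.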